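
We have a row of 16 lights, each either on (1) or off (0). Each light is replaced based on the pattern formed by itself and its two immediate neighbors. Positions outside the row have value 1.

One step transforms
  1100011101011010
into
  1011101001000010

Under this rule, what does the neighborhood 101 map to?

0

At position 8 the neighborhood is 101; the next row has 0 there.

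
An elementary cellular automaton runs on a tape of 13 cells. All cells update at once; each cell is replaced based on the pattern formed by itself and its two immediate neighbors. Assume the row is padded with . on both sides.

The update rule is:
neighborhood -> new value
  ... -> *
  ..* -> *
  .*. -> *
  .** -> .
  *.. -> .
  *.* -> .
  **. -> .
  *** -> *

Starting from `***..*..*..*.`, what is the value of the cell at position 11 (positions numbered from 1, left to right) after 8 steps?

.*..**.**.**.
**.*.........
...*.********
****..******.
.**..*.****..
*...**..**..*
*.**...*...**
*....***.**..
position 11 holds *

*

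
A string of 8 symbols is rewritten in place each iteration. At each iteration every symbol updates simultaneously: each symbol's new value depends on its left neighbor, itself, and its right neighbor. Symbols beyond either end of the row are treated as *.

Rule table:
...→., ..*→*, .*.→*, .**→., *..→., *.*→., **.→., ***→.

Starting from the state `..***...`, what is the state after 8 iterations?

.*.....*
.*....*.
.*...**.
.*..*...
.*.**..*
.*....*.  (repeats iteration 2; period 4)
iteration 8: .*..*...

.*..*...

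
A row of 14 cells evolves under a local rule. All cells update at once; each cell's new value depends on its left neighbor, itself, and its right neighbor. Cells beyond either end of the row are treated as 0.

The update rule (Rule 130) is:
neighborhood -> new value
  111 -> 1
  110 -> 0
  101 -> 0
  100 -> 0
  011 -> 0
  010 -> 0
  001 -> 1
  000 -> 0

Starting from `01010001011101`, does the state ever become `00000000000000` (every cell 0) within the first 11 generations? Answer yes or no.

10000010001000
00000100010000
00001000100000
00010001000000
00100010000000
01000100000000
10001000000000
00010000000000
00100000000000
01000000000000
10000000000000
generation 11 is 10000000000000, still not uniform 0

no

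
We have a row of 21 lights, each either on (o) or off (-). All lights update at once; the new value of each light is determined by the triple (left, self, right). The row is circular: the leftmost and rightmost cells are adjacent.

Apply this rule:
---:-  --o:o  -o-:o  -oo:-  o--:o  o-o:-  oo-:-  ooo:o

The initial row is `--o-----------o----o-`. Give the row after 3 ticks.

tick 1: -ooo---------ooo--ooo
tick 2: --o-o-------o-o-oo-o-
tick 3: -oo-oo-----oo-o----oo

-oo-oo-----oo-o----oo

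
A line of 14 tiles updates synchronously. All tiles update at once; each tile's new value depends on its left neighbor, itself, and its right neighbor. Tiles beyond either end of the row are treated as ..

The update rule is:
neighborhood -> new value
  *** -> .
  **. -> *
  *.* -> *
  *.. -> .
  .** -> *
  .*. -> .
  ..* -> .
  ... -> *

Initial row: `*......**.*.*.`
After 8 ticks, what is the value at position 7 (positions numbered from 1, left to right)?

.

..****.***.*..
*.*..***.**..*
.*...*.****...
...*..**..*.**
**....**...***
**.**.**.*.*.*
*********.*.*.
*.......**.*..
position 7 holds .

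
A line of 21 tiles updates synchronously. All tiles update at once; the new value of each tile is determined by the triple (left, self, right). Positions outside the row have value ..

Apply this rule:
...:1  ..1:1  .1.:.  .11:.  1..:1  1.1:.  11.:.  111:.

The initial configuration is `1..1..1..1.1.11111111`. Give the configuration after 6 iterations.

1........111111111111

.11.11.11............
1........111111111111
.11111111............
1........111111111111  (repeats iteration 2; period 2)
iteration 6: 1........111111111111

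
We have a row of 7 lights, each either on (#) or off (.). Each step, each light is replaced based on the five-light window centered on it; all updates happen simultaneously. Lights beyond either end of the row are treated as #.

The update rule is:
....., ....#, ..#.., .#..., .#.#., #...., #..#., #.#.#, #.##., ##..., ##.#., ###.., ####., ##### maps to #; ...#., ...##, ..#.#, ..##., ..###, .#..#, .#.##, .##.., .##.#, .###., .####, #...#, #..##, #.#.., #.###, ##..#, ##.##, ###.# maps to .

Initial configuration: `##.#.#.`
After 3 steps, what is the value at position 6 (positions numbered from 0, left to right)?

step 1: #.####.
step 2: ....#..
step 3: ###.#..
position 6 holds .

.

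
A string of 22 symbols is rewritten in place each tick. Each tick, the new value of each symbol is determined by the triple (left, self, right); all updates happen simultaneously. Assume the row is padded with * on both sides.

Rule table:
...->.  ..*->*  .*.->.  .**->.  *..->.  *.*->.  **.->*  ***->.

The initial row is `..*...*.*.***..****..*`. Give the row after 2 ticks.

.*...*......*.*...*.*.
....*......*.....*....

....*......*.....*....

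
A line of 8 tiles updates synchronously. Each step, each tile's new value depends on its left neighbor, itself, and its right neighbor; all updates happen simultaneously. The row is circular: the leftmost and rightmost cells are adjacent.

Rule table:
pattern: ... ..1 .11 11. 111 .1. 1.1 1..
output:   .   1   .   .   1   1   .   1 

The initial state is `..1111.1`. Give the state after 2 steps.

11.11..1
1....11.

1....11.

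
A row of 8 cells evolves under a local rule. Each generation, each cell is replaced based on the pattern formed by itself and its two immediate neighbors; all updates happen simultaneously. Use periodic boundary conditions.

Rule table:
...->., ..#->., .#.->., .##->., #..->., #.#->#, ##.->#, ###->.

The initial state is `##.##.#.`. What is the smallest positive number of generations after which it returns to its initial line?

8

generation 1: .##.##.#
generation 2: #.##.##.
generation 3: .#.##.##
generation 4: #.#.##.#
generation 5: ##.#.##.
generation 6: .##.#.##
generation 7: #.##.#.#
generation 8: ##.##.#.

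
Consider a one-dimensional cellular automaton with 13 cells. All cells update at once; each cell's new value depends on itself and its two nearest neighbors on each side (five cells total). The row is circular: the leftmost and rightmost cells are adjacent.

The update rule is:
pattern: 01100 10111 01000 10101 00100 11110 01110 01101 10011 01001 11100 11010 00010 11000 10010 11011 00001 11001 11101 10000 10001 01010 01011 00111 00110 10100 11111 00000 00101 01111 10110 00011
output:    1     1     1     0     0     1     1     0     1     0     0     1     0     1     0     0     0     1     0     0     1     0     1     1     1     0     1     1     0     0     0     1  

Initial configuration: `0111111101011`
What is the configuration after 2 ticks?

0101111010100
0011010100011

0011010100011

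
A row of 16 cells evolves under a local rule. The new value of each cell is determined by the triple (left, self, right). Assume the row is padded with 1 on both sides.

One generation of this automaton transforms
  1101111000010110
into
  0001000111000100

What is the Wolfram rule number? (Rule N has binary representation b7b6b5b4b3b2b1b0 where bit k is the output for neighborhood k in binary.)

25

position 0: 111 → 0  (bit 7 = 0)
position 1: 110 → 0  (bit 6 = 0)
position 2: 101 → 0  (bit 5 = 0)
position 7: 100 → 1  (bit 4 = 1)
position 3: 011 → 1  (bit 3 = 1)
position 11: 010 → 0  (bit 2 = 0)
position 10: 001 → 0  (bit 1 = 0)
position 8: 000 → 1  (bit 0 = 1)
bits b7..b0 = 00011001 = 25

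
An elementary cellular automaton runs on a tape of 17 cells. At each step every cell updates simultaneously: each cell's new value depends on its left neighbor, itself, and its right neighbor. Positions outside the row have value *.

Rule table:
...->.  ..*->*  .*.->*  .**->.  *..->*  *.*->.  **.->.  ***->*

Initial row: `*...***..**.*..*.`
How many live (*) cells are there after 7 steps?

.*.*.*.**...****.
.*.*.*...*.*.**..
.*.*.**.**.*...**
.*.*.......**.*.*
.*.**.....*...*..
.*...*...***.****
.**.***.*.*...***
count of *: 10

10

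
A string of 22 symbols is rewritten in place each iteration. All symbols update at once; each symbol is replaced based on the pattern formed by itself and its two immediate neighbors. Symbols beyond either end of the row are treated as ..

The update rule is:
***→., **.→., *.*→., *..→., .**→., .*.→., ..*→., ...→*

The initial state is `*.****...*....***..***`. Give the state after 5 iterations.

iteration 1: .......*...**.........
iteration 2: ******...*....********
iteration 3: .......*...**.........  (repeats iteration 1; period 2)
iteration 5: .......*...**.........

.......*...**.........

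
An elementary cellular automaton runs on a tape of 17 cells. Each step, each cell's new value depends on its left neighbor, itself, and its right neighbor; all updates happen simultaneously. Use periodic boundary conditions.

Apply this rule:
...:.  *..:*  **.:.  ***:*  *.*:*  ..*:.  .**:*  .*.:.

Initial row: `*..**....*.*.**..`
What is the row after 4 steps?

step 1: .*.*.*....*.**.*.
step 2: ..*.*.*....**.*.*
step 3: *..*.*.*...*.*.*.
step 4: .*..*.*.*...*.*.*

.*..*.*.*...*.*.*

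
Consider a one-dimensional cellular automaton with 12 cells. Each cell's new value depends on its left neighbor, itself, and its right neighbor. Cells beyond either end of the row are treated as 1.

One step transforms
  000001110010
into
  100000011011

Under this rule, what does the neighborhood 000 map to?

At position 1 the neighborhood is 000; the next row has 0 there.

0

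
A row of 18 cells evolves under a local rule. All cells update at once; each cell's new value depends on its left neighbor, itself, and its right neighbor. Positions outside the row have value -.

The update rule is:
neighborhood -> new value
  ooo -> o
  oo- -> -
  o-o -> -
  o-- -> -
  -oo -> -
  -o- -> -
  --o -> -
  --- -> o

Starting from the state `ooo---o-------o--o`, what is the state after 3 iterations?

iteration 1: -o--o---ooooo-----
iteration 2: ------o--ooo--oooo
iteration 3: ooooo-----o----oo-

ooooo-----o----oo-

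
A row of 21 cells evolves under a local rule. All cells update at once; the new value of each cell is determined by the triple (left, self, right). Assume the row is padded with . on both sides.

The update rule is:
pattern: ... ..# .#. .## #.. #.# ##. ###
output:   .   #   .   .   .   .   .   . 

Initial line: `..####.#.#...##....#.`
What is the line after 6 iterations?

.......#.....#.......

.#..........#.....#..
#..........#.....#...
..........#.....#....
.........#.....#.....
........#.....#......
.......#.....#.......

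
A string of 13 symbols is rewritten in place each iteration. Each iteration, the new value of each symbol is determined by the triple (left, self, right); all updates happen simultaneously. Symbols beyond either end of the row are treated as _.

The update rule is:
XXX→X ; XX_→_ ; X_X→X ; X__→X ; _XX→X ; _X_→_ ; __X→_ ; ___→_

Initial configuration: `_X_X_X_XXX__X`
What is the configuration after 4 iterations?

__X_X_XXX_X__
___X_XXX_X_X_
____XXX_X_X_X
____XX_X_X_X_

____XX_X_X_X_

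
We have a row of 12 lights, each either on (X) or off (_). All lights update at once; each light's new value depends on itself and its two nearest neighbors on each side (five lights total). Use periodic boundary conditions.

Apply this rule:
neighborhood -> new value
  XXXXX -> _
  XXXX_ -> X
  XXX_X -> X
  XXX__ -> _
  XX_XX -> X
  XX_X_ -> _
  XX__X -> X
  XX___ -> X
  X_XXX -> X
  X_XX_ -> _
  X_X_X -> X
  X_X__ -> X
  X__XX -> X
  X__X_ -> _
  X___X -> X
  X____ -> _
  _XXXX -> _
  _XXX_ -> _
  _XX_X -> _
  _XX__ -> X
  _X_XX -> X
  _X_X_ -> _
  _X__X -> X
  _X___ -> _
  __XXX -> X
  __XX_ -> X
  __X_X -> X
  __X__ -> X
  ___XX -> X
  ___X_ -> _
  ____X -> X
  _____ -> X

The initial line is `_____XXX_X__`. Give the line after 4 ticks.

XX_X_XXX_X_X

XXXXXX_X_X__
X___XX_X_XXX
_XXXX__XXX_X
XX_X_XXX_X_X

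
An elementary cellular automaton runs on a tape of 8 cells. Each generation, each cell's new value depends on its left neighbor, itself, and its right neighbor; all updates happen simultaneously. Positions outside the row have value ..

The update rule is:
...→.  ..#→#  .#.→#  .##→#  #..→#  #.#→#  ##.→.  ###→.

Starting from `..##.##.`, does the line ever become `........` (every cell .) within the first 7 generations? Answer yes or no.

.##.##.#
##.##.##
#.##.##.
###.##.#
#..##.##
####.##.
#...##.#
generation 7 is #...##.#, still not uniform .

no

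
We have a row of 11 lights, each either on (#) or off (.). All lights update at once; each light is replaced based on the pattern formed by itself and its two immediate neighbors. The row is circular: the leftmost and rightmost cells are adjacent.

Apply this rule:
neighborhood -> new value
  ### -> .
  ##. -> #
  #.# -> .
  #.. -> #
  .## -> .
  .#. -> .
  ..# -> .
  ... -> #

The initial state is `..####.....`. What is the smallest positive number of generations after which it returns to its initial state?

#....######
####.......
...#######.
##.......##
.#######...
.......####
######....#
.....####..
####....###
...####....
##....#####
.####......
....#######
###.......#
..#######..
#.......###
#######....
......####.
#####....##
....####...
###....####
..####.....

22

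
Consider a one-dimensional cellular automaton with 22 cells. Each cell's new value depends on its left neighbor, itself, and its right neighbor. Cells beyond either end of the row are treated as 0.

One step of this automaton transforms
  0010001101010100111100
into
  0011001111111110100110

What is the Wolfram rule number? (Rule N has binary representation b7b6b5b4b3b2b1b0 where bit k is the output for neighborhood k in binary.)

position 17: 111 → 0  (bit 7 = 0)
position 7: 110 → 1  (bit 6 = 1)
position 8: 101 → 1  (bit 5 = 1)
position 3: 100 → 1  (bit 4 = 1)
position 6: 011 → 1  (bit 3 = 1)
position 2: 010 → 1  (bit 2 = 1)
position 1: 001 → 0  (bit 1 = 0)
position 0: 000 → 0  (bit 0 = 0)
bits b7..b0 = 01111100 = 124

124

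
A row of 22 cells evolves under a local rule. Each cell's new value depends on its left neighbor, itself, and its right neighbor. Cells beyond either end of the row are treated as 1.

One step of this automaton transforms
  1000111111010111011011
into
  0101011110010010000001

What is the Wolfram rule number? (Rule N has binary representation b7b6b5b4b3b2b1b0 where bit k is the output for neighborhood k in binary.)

position 5: 111 → 1  (bit 7 = 1)
position 0: 110 → 0  (bit 6 = 0)
position 10: 101 → 0  (bit 5 = 0)
position 1: 100 → 1  (bit 4 = 1)
position 4: 011 → 0  (bit 3 = 0)
position 11: 010 → 1  (bit 2 = 1)
position 3: 001 → 1  (bit 1 = 1)
position 2: 000 → 0  (bit 0 = 0)
bits b7..b0 = 10010110 = 150

150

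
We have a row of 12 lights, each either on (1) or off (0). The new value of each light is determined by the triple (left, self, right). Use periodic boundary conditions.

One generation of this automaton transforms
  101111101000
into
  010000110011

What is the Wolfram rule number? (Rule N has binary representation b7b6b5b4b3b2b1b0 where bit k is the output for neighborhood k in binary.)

99

position 3: 111 → 0  (bit 7 = 0)
position 6: 110 → 1  (bit 6 = 1)
position 1: 101 → 1  (bit 5 = 1)
position 9: 100 → 0  (bit 4 = 0)
position 2: 011 → 0  (bit 3 = 0)
position 0: 010 → 0  (bit 2 = 0)
position 11: 001 → 1  (bit 1 = 1)
position 10: 000 → 1  (bit 0 = 1)
bits b7..b0 = 01100011 = 99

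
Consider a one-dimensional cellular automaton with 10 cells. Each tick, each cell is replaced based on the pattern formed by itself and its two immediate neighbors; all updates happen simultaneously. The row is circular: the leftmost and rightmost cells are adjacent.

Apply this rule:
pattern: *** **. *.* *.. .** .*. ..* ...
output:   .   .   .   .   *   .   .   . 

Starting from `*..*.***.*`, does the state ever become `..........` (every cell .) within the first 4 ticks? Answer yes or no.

.....*...*
..........
all cells are . at tick 2

yes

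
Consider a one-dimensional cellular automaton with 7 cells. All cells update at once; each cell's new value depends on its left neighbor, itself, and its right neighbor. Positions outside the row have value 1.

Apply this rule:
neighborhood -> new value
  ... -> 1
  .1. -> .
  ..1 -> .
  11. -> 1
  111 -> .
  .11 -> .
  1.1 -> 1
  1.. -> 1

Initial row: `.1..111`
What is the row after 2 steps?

11.111.

1.1....
11.111.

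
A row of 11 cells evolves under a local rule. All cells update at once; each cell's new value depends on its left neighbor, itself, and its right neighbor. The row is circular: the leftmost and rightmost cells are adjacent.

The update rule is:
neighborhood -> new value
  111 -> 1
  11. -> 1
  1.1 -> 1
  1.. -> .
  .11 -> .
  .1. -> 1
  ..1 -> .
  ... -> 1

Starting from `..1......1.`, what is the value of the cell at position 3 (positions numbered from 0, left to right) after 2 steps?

1.1.1111.1.
1111.111111
position 3 holds 1

1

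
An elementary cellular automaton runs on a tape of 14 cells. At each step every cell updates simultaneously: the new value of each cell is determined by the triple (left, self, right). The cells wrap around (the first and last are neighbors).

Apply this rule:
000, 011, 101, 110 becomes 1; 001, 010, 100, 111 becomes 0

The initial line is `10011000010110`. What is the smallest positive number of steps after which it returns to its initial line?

14

00011011001111
01011111001001
10110001000000
01110100011110
01011001010010
00111000100000
10101010001111
11010100101000
11101000010010
10110011000001
11110011011101
00010011110111
01000010011101
10011000010110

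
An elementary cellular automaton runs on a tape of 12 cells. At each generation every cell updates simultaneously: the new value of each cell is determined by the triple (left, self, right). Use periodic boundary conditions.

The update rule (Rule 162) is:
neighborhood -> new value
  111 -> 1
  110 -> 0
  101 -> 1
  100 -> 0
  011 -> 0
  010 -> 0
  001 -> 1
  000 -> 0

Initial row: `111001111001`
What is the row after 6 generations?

010001010001

110010110010
000101000101
001010001010
010100010100
101000101000
010001010001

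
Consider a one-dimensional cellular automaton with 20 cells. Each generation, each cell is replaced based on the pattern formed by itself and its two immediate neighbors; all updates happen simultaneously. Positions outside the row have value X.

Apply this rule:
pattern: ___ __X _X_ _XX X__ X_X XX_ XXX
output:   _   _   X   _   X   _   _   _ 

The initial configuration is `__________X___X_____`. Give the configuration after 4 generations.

___X__________X___X_

X_________XX__XX____
_X__________X___X___
_XX_________XX__XX__
___X__________X___X_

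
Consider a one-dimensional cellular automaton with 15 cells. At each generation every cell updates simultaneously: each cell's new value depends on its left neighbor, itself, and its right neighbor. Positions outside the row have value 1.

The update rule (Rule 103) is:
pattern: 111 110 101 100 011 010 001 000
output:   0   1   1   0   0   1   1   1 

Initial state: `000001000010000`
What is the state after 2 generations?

100001100011000

011111011110111
100001100011000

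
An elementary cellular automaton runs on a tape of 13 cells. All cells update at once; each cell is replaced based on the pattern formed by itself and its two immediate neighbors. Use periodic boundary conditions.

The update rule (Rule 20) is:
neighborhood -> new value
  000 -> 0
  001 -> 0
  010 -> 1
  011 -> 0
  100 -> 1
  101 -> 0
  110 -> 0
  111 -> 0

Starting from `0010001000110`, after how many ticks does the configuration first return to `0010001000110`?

26

0011001100001
1000100010001
0100110011000
0110001000100
0001001100110
0001100010001
1000010011001
0100011000100
0110000100110
0001000110001
1001100001001
0100010001100
0110011000010
0001000100011
1001100110000
1100010001000
0010011001100
0011000100010
0000100110011
1000110001000
1100001001100
0010001100010
0011000010011
1000100011000
1100110000100
0010001000110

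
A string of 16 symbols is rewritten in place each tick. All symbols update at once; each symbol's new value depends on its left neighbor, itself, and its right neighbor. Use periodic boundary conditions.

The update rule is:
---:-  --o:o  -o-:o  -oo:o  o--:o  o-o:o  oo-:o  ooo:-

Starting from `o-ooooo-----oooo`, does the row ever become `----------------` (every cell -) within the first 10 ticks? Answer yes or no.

tick 1: ooo---oo---oo---
tick 2: o-oo-oooo-oooo-o
tick 3: oooooo--ooo--ooo
tick 4: -----oooo-oooo--
tick 5: ----oo--ooo--oo-
tick 6: ---oooooo-oooooo
tick 7: o-oo----ooo----o
tick 8: ooooo--oo-oo--oo
tick 9: ----ooooooooooo-
tick 10: ---oo---------oo
tick 10 is ---oo---------oo, still not uniform -

no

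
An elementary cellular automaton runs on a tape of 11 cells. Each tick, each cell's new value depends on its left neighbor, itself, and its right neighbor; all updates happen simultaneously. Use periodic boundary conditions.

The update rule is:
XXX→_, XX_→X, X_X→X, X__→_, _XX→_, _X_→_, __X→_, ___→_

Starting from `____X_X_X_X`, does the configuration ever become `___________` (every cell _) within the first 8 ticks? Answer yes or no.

_____X_X_X_
______X_X__
_______X___
___________
all cells are _ at tick 4

yes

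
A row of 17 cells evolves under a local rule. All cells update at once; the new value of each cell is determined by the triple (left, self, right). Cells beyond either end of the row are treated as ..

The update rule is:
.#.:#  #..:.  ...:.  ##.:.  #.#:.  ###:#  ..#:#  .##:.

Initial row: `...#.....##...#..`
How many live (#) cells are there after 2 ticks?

..##....#....##..
.#.....##...#....
count of #: 4

4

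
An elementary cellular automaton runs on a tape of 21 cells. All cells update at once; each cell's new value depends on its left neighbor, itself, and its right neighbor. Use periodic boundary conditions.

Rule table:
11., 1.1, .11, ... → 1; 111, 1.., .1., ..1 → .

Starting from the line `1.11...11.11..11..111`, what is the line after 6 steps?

1111.1.11111..11..1..
1..11.11...1..11.....
...11111.1....11.111.
11.1...11..11.1111.1.
111..1.11..1111..11.1
..1...111..1..1..1111

..1...111..1..1..1111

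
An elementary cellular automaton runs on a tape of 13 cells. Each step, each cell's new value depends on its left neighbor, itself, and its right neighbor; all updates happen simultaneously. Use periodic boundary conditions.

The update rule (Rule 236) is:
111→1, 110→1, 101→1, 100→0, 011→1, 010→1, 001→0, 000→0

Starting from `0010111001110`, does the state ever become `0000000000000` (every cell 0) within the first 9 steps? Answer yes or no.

0011111001110
0011111001110  (fixed point — unchanged through step 9)
step 9 is 0011111001110, still not uniform 0

no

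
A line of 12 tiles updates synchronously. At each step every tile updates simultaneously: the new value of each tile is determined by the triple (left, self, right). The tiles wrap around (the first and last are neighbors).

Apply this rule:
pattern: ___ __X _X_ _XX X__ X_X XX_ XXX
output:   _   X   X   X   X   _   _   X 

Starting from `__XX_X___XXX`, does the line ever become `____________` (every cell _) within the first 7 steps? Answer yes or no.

no

step 1: XXX__XX_XXX_
step 2: XX_XXX__XX__
step 3: X__XX_XXX_XX
step 4: _XXX__XX__XX
step 5: _XX_XXX_XXX_
step 6: XX__XX__XX_X
step 7: X_XXX_XXX__X
step 7 is X_XXX_XXX__X, still not uniform _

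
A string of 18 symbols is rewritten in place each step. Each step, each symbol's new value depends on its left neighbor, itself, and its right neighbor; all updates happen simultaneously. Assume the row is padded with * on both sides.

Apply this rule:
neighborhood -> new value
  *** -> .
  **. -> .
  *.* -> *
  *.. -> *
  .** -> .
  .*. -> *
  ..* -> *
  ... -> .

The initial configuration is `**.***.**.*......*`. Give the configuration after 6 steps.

..*...*..***....*.
****.****...*..***
....*....*.****...
*..***..***....*.*
.**...**...*..***.
*..*.*..*.****...*

*..*.*..*.****...*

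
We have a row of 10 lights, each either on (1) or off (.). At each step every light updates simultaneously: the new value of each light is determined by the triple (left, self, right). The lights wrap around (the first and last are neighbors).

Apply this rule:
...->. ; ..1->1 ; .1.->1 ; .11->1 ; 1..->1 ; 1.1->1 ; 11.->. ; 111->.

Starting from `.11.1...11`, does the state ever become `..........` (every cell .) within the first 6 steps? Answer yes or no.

11.111.11.
1.11..11.1
.11.111.11
11.11..11.
1.11.111.1
.11.11..11
step 6 is .11.11..11, still not uniform .

no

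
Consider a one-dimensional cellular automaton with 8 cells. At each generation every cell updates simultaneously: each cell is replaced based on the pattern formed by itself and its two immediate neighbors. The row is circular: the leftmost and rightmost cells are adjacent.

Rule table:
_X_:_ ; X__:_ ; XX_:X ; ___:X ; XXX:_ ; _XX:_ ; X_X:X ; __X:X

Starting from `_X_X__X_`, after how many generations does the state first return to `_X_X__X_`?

8

generation 1: X_X__X__
generation 2: _X__X__X
generation 3: X__X__X_
generation 4: __X__X_X
generation 5: _X__X_X_
generation 6: X__X_X__
generation 7: __X_X__X
generation 8: _X_X__X_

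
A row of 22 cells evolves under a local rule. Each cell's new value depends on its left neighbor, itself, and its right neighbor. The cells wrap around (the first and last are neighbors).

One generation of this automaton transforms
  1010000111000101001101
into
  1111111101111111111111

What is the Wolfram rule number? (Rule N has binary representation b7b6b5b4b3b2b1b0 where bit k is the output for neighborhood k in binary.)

127

position 8: 111 → 0  (bit 7 = 0)
position 0: 110 → 1  (bit 6 = 1)
position 1: 101 → 1  (bit 5 = 1)
position 3: 100 → 1  (bit 4 = 1)
position 7: 011 → 1  (bit 3 = 1)
position 2: 010 → 1  (bit 2 = 1)
position 6: 001 → 1  (bit 1 = 1)
position 4: 000 → 1  (bit 0 = 1)
bits b7..b0 = 01111111 = 127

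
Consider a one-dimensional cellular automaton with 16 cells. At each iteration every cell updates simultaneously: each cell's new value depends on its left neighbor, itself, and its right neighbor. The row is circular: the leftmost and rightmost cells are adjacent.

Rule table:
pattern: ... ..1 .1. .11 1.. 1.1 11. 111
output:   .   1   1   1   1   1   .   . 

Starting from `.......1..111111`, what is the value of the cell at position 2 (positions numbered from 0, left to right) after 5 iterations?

.

iteration 1: 1.....11111.....
iteration 2: 11...11....1...1
iteration 3: ..1.11.1..111.11
iteration 4: 11111.11111..11.
iteration 5: 1....11....111.1
position 2 holds .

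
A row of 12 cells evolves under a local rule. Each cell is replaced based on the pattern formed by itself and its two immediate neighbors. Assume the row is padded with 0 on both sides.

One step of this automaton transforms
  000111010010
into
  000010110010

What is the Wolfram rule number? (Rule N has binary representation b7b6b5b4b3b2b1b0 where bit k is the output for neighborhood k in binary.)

164

position 4: 111 → 1  (bit 7 = 1)
position 5: 110 → 0  (bit 6 = 0)
position 6: 101 → 1  (bit 5 = 1)
position 8: 100 → 0  (bit 4 = 0)
position 3: 011 → 0  (bit 3 = 0)
position 7: 010 → 1  (bit 2 = 1)
position 2: 001 → 0  (bit 1 = 0)
position 0: 000 → 0  (bit 0 = 0)
bits b7..b0 = 10100100 = 164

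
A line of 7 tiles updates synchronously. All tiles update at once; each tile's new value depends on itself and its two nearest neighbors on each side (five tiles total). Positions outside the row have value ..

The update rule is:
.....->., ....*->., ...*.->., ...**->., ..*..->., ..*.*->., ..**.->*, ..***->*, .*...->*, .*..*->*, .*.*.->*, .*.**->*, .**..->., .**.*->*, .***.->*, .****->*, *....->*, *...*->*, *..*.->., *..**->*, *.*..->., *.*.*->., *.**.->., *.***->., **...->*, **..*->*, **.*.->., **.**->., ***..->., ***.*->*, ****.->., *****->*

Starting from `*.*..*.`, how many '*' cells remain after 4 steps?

step 1: .*.*..*
step 2: ..*.*..
step 3: ...*.**
step 4: ....*..
count of *: 1

1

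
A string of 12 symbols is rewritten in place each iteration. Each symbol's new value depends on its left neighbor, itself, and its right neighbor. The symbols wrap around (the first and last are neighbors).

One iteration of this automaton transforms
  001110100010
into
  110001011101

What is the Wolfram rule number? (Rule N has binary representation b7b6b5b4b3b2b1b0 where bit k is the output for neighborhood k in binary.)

position 3: 111 → 0  (bit 7 = 0)
position 4: 110 → 0  (bit 6 = 0)
position 5: 101 → 1  (bit 5 = 1)
position 7: 100 → 1  (bit 4 = 1)
position 2: 011 → 0  (bit 3 = 0)
position 6: 010 → 0  (bit 2 = 0)
position 1: 001 → 1  (bit 1 = 1)
position 0: 000 → 1  (bit 0 = 1)
bits b7..b0 = 00110011 = 51

51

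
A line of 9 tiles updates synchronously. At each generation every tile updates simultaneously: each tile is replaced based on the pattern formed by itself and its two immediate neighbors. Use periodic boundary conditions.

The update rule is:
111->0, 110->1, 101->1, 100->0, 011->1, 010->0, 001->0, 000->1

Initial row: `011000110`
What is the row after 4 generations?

001101100

generation 1: 011010110
generation 2: 011101110
generation 3: 010111010
generation 4: 001101100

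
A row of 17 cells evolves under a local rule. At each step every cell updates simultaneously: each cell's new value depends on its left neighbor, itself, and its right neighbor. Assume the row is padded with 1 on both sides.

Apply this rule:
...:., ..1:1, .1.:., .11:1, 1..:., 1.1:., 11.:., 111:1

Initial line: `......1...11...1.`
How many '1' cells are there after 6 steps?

8

.....1...11...1..
....1...11...1..1
...1...11...1..11
..1...11...1..111
.1...11...1..1111
....11...1..11111
count of 1: 8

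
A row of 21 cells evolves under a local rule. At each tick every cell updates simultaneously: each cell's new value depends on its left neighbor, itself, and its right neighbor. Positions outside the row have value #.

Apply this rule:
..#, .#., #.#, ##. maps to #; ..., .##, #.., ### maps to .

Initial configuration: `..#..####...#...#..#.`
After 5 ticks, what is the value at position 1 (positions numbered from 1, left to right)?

.##.#...#..##..##.###
#.###..##.#.#.#.##...
##..#.#.########.#..#
.#.#####.......###.#.
###....#......#..####
position 1 holds #

#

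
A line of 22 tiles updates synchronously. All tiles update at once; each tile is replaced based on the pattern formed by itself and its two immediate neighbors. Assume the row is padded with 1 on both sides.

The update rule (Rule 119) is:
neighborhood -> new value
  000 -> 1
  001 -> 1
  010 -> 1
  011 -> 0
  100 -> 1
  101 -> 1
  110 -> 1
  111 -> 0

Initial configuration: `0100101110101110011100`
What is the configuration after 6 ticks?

1111110011110011100111
0000011100011100111000
1111100111100111001111
0000111000111001110000
1111001111001110011111
0001110001110011100000

0001110001110011100000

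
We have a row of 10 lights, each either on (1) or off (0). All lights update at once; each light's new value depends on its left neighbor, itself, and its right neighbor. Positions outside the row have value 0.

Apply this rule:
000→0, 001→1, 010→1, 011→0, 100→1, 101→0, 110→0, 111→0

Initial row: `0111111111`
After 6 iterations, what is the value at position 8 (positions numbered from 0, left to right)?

iteration 1: 1000000000
iteration 2: 1100000000
iteration 3: 0010000000
iteration 4: 0111000000
iteration 5: 1000100000
iteration 6: 1101110000
position 8 holds 0

0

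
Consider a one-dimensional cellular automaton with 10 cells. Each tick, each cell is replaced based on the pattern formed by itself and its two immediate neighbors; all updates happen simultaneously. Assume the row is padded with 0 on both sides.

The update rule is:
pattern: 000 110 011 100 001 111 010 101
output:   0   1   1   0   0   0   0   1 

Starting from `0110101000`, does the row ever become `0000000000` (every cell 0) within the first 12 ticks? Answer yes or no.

0111010000
0101100000
0011100000
0010100000
0001000000
0000000000
all cells are 0 at tick 6

yes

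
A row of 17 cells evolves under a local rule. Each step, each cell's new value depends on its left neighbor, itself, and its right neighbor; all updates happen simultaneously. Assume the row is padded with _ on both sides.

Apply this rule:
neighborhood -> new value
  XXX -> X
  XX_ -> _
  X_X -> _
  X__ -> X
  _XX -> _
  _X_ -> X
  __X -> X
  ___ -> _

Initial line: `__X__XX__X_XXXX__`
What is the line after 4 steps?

_XXXX__XXX__XX_X_
X_XX_XX_X_XX___XX
X_______X___X_X__
XX_____XXX_XX_XX_

XX_____XXX_XX_XX_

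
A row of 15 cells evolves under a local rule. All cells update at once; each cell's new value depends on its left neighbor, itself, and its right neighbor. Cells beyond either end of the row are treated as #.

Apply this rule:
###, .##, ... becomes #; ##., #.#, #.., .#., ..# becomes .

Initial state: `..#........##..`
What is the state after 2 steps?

....######.#...
.##.#####....#.

.##.#####....#.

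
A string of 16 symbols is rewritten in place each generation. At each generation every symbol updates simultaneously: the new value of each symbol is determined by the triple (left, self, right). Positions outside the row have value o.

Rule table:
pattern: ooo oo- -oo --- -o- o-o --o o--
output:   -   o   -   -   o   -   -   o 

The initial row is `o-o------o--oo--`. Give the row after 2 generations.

o-oo-----oo--oo-
o--oo-----oo--o-

o--oo-----oo--o-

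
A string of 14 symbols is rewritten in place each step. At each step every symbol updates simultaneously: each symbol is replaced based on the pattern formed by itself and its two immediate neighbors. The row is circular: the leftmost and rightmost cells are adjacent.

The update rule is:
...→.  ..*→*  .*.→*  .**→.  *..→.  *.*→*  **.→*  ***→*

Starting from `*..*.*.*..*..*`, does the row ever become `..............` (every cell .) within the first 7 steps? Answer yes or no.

no

step 1: *.******.**.*.
step 2: **.******.****
step 3: ***.******.***
step 4: ****.******.**
step 5: *****.******.*
step 6: ******.******.
step 7: .******.******
step 7 is .******.******, still not uniform .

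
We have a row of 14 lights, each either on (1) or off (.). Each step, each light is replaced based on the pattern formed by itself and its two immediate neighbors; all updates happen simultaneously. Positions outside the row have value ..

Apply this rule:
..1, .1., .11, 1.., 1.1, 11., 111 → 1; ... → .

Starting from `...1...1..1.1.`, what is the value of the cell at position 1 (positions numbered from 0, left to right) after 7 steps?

1

..111.11111111
.1111111111111
11111111111111
11111111111111  (fixed point — unchanged through step 7)
position 1 holds 1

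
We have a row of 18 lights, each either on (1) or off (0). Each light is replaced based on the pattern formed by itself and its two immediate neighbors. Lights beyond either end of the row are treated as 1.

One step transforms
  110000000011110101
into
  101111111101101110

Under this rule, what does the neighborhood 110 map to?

0

At position 1 the neighborhood is 110; the next row has 0 there.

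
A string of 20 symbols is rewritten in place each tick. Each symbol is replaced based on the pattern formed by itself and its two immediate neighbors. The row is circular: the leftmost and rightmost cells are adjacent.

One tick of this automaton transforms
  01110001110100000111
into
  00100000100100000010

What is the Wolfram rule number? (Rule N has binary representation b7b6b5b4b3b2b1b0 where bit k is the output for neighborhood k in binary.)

position 2: 111 → 1  (bit 7 = 1)
position 3: 110 → 0  (bit 6 = 0)
position 0: 101 → 0  (bit 5 = 0)
position 4: 100 → 0  (bit 4 = 0)
position 1: 011 → 0  (bit 3 = 0)
position 11: 010 → 1  (bit 2 = 1)
position 6: 001 → 0  (bit 1 = 0)
position 5: 000 → 0  (bit 0 = 0)
bits b7..b0 = 10000100 = 132

132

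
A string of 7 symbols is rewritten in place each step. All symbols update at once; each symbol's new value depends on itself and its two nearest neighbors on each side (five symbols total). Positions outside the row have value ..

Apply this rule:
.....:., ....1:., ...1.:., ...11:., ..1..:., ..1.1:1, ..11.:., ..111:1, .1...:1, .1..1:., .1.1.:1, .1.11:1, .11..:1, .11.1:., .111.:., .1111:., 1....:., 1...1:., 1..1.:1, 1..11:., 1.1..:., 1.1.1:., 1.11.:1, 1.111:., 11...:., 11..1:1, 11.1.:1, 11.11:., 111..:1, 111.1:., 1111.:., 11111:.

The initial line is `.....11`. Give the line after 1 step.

......1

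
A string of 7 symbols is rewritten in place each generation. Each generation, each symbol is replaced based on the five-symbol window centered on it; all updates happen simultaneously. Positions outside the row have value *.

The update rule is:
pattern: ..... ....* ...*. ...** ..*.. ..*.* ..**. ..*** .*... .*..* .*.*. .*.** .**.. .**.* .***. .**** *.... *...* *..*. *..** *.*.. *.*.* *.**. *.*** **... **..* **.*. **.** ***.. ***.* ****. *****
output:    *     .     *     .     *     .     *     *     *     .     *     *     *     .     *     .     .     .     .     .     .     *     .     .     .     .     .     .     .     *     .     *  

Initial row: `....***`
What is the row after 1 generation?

....*.*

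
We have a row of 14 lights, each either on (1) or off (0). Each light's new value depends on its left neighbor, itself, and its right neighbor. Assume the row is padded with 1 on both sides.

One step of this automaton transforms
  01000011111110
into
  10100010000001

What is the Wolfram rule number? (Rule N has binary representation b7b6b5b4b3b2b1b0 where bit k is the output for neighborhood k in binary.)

56

position 7: 111 → 0  (bit 7 = 0)
position 12: 110 → 0  (bit 6 = 0)
position 0: 101 → 1  (bit 5 = 1)
position 2: 100 → 1  (bit 4 = 1)
position 6: 011 → 1  (bit 3 = 1)
position 1: 010 → 0  (bit 2 = 0)
position 5: 001 → 0  (bit 1 = 0)
position 3: 000 → 0  (bit 0 = 0)
bits b7..b0 = 00111000 = 56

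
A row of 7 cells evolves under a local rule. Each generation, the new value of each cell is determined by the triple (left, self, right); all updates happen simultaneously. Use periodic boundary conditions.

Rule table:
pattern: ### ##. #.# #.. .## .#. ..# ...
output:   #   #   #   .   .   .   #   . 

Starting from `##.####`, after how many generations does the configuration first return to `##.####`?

generation 1: ###.###
generation 2: ####.##
generation 3: #####.#
generation 4: ######.
generation 5: .######
generation 6: #.#####
generation 7: ##.####

7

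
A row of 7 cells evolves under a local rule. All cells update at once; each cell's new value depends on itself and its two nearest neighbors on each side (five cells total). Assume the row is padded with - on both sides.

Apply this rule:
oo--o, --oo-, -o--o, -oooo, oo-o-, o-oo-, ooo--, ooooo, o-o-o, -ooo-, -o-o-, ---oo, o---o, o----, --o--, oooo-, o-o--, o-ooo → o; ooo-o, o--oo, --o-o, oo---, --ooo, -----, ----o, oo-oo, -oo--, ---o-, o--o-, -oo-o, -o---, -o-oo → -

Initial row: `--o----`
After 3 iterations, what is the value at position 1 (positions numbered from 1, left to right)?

-

--o-o--
---oo-o
--oo-oo
position 1 holds -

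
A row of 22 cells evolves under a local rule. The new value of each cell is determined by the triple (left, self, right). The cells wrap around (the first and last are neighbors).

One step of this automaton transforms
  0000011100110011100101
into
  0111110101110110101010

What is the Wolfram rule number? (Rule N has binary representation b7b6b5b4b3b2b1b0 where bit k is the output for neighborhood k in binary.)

position 6: 111 → 0  (bit 7 = 0)
position 7: 110 → 1  (bit 6 = 1)
position 20: 101 → 1  (bit 5 = 1)
position 0: 100 → 0  (bit 4 = 0)
position 5: 011 → 1  (bit 3 = 1)
position 19: 010 → 0  (bit 2 = 0)
position 4: 001 → 1  (bit 1 = 1)
position 1: 000 → 1  (bit 0 = 1)
bits b7..b0 = 01101011 = 107

107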